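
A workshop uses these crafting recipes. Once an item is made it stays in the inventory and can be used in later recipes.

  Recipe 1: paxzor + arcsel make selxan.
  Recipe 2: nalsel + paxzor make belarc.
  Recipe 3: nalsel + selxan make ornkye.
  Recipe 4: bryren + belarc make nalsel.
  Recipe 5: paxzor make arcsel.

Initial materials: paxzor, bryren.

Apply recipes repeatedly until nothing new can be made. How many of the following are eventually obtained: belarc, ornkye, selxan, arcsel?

Using Recipe 5, paxzor makes arcsel.
Using Recipe 1, paxzor and arcsel make selxan.
belarc would need nalsel and paxzor (Recipe 2), but nalsel is never obtained.
ornkye would need nalsel and selxan (Recipe 3), but nalsel is never obtained.
selxan: reached.
arcsel: reached.
Reached: selxan and arcsel — 2 of the 4.

2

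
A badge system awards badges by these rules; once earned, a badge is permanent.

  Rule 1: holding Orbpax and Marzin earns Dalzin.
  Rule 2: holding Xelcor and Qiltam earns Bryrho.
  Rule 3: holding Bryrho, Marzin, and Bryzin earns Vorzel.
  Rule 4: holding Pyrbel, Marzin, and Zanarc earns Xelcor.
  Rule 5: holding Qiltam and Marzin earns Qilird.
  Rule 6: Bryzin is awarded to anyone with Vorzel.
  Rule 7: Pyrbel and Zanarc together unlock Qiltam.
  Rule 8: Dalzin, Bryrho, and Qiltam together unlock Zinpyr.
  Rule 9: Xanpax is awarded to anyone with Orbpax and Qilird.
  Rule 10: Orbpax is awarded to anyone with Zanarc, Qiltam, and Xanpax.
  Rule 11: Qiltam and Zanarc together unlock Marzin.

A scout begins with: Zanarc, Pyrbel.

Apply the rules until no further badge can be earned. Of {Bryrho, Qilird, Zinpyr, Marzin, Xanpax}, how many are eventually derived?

With Pyrbel and Zanarc, Qiltam is earned (Rule 7).
With Qiltam and Zanarc, Marzin is earned (Rule 11).
With Qiltam and Marzin, Qilird is earned (Rule 5).
With Pyrbel, Marzin, and Zanarc, Xelcor is earned (Rule 4).
With Xelcor and Qiltam, Bryrho is earned (Rule 2).
Bryrho: reached.
Qilird: reached.
Zinpyr would need Dalzin, Bryrho, and Qiltam (Rule 8), but Dalzin is never earned.
Marzin: reached.
Xanpax would need Orbpax and Qilird (Rule 9), but Orbpax is never earned.
Reached: Bryrho, Qilird, and Marzin — 3 of the 5.

3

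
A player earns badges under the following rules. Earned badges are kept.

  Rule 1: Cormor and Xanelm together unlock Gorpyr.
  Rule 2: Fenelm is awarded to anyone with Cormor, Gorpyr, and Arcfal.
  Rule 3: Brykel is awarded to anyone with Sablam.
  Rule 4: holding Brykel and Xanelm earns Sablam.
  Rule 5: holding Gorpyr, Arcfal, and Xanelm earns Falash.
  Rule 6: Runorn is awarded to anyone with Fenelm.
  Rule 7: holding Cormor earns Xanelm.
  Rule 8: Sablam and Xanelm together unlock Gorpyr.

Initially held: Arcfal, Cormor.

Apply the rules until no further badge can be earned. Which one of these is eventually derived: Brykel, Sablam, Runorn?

Runorn

With Cormor, Xanelm is earned (Rule 7).
With Cormor and Xanelm, Gorpyr is earned (Rule 1).
With Cormor, Gorpyr, and Arcfal, Fenelm is earned (Rule 2).
With Fenelm, Runorn is earned (Rule 6).
Brykel would need Sablam (Rule 3), but Sablam is never earned. Sablam would need Brykel and Xanelm (Rule 4), but Brykel is never earned.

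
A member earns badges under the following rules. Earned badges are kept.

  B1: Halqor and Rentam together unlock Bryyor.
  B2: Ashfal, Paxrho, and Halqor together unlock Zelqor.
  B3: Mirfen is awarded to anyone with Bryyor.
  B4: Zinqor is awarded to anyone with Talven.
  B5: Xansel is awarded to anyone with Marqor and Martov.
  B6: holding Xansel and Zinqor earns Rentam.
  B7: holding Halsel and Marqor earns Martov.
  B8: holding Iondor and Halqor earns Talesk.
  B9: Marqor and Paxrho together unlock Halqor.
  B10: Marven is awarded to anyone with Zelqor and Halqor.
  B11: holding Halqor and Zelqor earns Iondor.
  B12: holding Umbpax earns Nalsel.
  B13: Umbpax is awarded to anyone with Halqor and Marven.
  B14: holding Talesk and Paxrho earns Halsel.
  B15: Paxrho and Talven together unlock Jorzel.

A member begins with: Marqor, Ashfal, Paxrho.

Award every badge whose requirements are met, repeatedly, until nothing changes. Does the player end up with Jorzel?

Jorzel would need Paxrho and Talven (B15), but Talven is never earned.

No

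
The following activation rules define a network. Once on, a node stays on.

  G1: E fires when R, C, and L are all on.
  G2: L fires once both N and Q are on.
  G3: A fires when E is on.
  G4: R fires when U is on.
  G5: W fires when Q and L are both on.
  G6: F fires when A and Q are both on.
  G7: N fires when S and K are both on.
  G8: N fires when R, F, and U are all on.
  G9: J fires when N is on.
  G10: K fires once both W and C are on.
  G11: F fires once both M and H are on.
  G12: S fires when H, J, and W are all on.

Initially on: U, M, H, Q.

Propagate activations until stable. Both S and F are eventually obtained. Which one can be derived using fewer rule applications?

F: G11: M and H on → F on. [1 rule application]
S: U is on, so R fires (G4). G11: M and H on → F on. R, F, and U are on, so N fires (G8). G2: N and Q on → L on. N is on, so J fires (G9). Q and L are on, so W fires (G5). G12: H, J, and W on → S on. [7 rule applications]
F needs fewer.

F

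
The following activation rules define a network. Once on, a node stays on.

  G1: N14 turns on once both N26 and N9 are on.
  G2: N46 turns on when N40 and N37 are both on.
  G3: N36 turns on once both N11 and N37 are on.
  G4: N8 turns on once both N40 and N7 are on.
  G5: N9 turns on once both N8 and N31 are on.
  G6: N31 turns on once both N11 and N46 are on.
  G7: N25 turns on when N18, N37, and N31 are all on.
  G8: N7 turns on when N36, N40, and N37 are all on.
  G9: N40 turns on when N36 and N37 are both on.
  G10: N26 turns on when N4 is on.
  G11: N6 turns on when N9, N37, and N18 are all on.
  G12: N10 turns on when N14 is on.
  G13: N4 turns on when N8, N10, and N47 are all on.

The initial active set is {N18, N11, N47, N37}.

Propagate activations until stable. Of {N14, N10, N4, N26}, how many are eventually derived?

N14 would need N26 and N9 (G1), but N26 never turns on.
N10 would need N14 (G12), but N14 never turns on.
N4 would need N8, N10, and N47 (G13), but N10 never turns on.
N26 would need N4 (G10), but N4 never turns on.
None of the 4 are reached.

0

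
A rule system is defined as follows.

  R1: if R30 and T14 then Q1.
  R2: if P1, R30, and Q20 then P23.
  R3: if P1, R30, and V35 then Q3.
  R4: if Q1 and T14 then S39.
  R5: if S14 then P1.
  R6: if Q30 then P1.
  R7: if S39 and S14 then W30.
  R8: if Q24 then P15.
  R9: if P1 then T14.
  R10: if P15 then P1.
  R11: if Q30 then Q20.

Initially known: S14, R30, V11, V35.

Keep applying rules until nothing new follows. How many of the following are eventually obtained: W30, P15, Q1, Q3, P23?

3

From S14, R5 gives P1.
P1 holds, so T14 follows (R9).
P1, R30, and V35 hold, so Q3 follows (R3).
R30 and T14 hold, so Q1 follows (R1).
Q1 and T14 hold, so S39 follows (R4).
S39 and S14 hold, so W30 follows (R7).
W30: reached.
P15 would need Q24 (R8), but Q24 is never established.
Q1: reached.
Q3: reached.
P23 would need P1, R30, and Q20 (R2), but Q20 is never established.
Reached: W30, Q1, and Q3 — 3 of the 5.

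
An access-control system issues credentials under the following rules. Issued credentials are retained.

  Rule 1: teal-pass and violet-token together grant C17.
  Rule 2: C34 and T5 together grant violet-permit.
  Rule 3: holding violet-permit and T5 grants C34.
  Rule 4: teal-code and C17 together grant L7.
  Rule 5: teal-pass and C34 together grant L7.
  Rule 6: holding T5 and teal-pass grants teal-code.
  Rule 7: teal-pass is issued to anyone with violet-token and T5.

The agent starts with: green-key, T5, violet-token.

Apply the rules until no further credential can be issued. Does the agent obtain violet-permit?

No

violet-permit would need C34 and T5 (Rule 2), but C34 is never granted.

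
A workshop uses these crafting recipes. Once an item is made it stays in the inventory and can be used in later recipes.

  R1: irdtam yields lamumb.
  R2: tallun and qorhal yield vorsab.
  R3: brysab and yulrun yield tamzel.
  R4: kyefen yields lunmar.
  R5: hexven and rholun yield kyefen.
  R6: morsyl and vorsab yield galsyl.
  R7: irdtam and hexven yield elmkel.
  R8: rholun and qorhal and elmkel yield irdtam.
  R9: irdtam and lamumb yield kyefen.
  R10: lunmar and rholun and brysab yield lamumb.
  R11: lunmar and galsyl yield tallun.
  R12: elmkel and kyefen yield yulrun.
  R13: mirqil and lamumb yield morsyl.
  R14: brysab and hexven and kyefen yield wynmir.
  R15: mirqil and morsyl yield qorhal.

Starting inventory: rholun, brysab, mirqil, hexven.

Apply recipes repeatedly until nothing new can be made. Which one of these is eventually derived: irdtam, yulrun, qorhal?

Using R5, hexven and rholun make kyefen.
kyefen → lunmar (R4).
lunmar and rholun and brysab → lamumb (R10).
Using R13, mirqil and lamumb make morsyl.
mirqil and morsyl → qorhal (R15).
irdtam would need rholun, qorhal, and elmkel (R8), but elmkel is never obtained. yulrun would need elmkel and kyefen (R12), but elmkel is never obtained.

qorhal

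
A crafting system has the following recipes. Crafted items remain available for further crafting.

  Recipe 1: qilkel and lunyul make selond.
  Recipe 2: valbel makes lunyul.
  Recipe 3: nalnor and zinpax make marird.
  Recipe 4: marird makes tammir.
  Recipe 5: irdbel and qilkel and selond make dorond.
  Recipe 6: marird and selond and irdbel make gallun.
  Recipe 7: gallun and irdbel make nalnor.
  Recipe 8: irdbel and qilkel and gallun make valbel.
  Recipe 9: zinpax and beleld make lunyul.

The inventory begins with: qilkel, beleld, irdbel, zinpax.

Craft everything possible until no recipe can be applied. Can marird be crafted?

marird would need nalnor and zinpax (Recipe 3), but nalnor is never obtained.

No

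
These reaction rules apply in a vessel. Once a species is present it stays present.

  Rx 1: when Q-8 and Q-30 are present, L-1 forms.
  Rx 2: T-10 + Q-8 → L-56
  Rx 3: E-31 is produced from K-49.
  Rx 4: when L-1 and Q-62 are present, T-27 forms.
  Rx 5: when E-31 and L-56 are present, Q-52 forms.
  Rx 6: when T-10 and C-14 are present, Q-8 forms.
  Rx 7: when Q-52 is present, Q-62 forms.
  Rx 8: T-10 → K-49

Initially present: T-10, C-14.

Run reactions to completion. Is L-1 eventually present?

L-1 would need Q-8 and Q-30 (Rx 1), but Q-30 never forms.

No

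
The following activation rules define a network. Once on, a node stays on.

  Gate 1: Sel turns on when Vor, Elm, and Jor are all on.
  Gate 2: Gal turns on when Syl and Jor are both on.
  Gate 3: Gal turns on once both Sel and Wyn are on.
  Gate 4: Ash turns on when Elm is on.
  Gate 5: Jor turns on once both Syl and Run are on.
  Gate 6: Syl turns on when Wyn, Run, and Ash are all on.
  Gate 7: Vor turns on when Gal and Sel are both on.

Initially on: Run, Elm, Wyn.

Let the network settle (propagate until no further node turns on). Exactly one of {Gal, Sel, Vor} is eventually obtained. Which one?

Elm is on, so Ash turns on (Gate 4).
Gate 6: Wyn, Run, and Ash on → Syl on.
Gate 5: Syl and Run on → Jor on.
Gate 2: Syl and Jor on → Gal on.
Vor would need Gal and Sel (Gate 7), but Sel never turns on. Sel would need Vor, Elm, and Jor (Gate 1), but Vor never turns on.

Gal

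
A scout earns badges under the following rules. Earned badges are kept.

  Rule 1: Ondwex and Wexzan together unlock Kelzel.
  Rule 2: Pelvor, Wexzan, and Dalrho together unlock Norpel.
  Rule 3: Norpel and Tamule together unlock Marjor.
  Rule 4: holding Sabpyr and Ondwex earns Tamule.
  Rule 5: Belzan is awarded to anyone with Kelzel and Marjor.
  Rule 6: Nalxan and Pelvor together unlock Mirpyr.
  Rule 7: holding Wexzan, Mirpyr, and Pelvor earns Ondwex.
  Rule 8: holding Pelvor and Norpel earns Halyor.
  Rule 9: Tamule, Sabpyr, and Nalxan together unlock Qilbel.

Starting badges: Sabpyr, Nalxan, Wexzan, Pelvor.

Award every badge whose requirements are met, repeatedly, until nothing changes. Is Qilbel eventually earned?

Yes

With Nalxan and Pelvor, Mirpyr is earned (Rule 6).
With Wexzan, Mirpyr, and Pelvor, Ondwex is earned (Rule 7).
With Sabpyr and Ondwex, Tamule is earned (Rule 4).
With Tamule, Sabpyr, and Nalxan, Qilbel is earned (Rule 9).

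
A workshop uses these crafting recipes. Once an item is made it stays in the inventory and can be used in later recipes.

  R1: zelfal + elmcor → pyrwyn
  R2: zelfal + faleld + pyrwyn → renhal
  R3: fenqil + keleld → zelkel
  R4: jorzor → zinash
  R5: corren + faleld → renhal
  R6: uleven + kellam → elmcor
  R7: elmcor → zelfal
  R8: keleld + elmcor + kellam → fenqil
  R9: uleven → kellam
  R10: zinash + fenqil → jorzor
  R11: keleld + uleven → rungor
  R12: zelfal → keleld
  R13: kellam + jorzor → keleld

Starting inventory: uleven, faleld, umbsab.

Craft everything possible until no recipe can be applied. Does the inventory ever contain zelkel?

Using R9, uleven makes kellam.
Using R6, uleven and kellam make elmcor.
elmcor → zelfal (R7).
zelfal → keleld (R12).
keleld + elmcor + kellam → fenqil (R8).
Using R3, fenqil and keleld make zelkel.

Yes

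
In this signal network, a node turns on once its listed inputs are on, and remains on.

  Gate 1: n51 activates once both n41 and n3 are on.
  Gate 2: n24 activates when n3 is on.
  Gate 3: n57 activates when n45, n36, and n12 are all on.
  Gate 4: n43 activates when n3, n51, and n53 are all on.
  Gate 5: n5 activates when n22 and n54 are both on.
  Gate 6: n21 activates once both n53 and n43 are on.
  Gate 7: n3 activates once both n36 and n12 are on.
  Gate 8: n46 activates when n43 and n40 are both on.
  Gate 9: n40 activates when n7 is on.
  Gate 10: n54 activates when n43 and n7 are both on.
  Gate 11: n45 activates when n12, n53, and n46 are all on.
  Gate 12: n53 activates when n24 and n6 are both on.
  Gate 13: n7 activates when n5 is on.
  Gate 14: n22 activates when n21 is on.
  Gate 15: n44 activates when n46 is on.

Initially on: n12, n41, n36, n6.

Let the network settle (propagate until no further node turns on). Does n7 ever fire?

n7 would need n5 (Gate 13), but n5 never turns on.

No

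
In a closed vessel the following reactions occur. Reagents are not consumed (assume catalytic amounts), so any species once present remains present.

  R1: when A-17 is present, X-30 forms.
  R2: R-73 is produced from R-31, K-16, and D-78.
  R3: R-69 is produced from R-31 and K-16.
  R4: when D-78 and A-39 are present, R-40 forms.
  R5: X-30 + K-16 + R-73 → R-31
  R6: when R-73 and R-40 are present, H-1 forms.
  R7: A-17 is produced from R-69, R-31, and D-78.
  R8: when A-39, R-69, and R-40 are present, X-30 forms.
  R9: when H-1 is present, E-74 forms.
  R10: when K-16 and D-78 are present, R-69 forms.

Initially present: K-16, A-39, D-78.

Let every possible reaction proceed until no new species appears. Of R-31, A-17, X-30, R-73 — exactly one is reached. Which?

K-16 and D-78 present → R-69 forms (R10).
D-78 and A-39 present → R-40 forms (R4).
A-39, R-69, and R-40 present → X-30 forms (R8).
A-17 would need R-69, R-31, and D-78 (R7), but R-31 never forms. R-31 would need X-30, K-16, and R-73 (R5), but R-73 never forms. R-73 would need R-31, K-16, and D-78 (R2), but R-31 never forms.

X-30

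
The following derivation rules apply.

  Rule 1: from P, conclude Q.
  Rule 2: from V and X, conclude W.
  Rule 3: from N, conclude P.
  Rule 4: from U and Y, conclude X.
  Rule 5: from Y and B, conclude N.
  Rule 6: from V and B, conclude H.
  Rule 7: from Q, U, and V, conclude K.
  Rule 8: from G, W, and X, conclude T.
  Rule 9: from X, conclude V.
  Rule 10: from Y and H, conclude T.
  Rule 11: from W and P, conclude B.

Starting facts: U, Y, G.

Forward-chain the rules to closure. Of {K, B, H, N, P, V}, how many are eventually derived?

1

U and Y hold, so X follows (Rule 4).
From X, Rule 9 gives V.
K would need Q, U, and V (Rule 7), but Q is never established.
B would need W and P (Rule 11), but P is never established.
H would need V and B (Rule 6), but B is never established.
N would need Y and B (Rule 5), but B is never established.
P would need N (Rule 3), but N is never established.
V: reached.
Reached: V — 1 of the 6.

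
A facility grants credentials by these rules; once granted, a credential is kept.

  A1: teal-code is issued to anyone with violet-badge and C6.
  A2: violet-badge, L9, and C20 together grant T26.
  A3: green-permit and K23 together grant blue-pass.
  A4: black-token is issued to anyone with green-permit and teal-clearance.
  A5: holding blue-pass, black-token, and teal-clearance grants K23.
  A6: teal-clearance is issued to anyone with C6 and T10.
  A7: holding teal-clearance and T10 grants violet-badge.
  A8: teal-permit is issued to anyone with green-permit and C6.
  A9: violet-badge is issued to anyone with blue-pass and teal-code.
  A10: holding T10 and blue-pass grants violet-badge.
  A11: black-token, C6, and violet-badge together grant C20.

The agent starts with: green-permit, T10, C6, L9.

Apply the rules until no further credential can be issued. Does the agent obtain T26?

Holding C6 and T10 grants teal-clearance (A6).
Holding green-permit and teal-clearance grants black-token (A4).
Holding teal-clearance and T10 grants violet-badge (A7).
Holding black-token, C6, and violet-badge grants C20 (A11).
Holding violet-badge, L9, and C20 grants T26 (A2).

Yes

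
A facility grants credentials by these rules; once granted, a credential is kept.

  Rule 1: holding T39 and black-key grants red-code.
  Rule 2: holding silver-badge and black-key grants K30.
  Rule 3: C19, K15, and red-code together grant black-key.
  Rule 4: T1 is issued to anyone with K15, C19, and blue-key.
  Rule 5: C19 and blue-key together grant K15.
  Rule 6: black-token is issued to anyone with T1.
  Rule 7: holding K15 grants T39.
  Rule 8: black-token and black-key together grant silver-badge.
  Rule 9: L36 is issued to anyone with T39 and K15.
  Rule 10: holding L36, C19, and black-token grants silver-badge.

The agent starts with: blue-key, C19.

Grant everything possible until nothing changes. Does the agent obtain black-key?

No

black-key would need C19, K15, and red-code (Rule 3), but red-code is never granted.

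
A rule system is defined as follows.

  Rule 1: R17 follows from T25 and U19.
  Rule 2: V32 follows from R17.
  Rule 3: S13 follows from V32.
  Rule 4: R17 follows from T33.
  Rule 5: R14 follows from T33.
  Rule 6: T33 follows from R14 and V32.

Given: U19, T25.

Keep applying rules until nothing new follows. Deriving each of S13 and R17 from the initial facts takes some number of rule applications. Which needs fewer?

R17

R17: T25 and U19 hold, so R17 follows (Rule 1). [1 rule application]
S13: From T25 and U19, Rule 1 gives R17. From R17, Rule 2 gives V32. V32 holds, so S13 follows (Rule 3). [3 rule applications]
R17 needs fewer.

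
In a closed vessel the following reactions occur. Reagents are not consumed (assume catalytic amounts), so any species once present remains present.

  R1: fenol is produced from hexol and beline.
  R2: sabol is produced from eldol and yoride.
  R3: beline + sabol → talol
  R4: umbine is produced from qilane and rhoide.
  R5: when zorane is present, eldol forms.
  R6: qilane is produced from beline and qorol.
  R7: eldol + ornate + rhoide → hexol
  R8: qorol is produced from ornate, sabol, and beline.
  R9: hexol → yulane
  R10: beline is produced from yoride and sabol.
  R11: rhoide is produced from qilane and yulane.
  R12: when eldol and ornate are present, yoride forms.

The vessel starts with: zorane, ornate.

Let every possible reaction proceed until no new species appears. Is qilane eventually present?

zorane present → eldol forms (R5).
eldol and ornate present → yoride forms (R12).
eldol and yoride present → sabol forms (R2).
yoride and sabol present → beline forms (R10).
ornate, sabol, and beline present → qorol forms (R8).
beline and qorol present → qilane forms (R6).

Yes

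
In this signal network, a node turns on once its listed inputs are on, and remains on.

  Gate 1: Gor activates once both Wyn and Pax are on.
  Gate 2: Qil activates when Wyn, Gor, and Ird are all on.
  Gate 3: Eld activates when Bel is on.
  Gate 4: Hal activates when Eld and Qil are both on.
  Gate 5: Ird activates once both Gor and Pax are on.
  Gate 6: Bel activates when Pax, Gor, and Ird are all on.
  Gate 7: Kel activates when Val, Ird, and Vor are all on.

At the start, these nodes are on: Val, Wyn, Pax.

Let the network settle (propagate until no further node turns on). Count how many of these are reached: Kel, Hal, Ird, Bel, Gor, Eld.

5

Gate 1: Wyn and Pax on → Gor on.
Gor and Pax are on, so Ird activates (Gate 5).
Gate 6: Pax, Gor, and Ird on → Bel on.
Gate 2: Wyn, Gor, and Ird on → Qil on.
Bel is on, so Eld activates (Gate 3).
Eld and Qil are on, so Hal activates (Gate 4).
Kel would need Val, Ird, and Vor (Gate 7), but Vor never turns on.
Hal: reached.
Ird: reached.
Bel: reached.
Gor: reached.
Eld: reached.
Reached: Hal, Ird, Bel, Gor, and Eld — 5 of the 6.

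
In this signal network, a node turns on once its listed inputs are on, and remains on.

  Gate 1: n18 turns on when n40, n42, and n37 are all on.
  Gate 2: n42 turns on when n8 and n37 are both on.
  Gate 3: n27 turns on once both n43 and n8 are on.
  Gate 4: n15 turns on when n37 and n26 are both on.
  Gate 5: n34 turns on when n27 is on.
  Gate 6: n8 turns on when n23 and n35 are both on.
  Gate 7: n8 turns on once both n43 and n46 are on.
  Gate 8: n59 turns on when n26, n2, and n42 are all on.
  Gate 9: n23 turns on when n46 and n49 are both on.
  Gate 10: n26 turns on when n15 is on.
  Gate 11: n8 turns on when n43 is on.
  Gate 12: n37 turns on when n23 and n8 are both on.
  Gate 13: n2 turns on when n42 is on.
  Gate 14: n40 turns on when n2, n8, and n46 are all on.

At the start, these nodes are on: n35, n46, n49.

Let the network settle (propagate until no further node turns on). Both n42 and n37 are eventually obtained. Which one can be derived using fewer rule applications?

n37: Gate 9: n46 and n49 on → n23 on. n23 and n35 are on, so n8 turns on (Gate 6). Gate 12: n23 and n8 on → n37 on. [3 rule applications]
n42: Gate 9: n46 and n49 on → n23 on. Gate 6: n23 and n35 on → n8 on. Gate 12: n23 and n8 on → n37 on. Gate 2: n8 and n37 on → n42 on. [4 rule applications]
n37 needs fewer.

n37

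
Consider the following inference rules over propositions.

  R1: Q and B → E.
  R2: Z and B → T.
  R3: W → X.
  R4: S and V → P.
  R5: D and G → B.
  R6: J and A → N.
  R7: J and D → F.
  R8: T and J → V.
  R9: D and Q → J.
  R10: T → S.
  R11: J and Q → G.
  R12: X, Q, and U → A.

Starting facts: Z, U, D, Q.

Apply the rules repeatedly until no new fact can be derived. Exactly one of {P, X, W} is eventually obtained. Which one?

From D and Q, R9 gives J.
From J and Q, R11 gives G.
From D and G, R5 gives B.
Z and B hold, so T follows (R2).
From T, R10 gives S.
From T and J, R8 gives V.
From S and V, R4 gives P.
No rule produces W, and it is not given. X would need W (R3), but W is never established.

P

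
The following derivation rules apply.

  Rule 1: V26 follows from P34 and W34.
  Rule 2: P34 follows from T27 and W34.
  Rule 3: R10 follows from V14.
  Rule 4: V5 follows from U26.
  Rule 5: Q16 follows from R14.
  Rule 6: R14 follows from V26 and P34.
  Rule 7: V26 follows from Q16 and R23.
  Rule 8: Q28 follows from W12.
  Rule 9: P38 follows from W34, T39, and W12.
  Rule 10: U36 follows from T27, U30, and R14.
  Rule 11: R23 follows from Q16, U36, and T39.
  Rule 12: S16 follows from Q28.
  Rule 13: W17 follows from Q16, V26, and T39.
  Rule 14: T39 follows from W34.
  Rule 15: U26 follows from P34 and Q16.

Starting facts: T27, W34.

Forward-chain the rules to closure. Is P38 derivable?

No

P38 would need W34, T39, and W12 (Rule 9), but W12 is never established.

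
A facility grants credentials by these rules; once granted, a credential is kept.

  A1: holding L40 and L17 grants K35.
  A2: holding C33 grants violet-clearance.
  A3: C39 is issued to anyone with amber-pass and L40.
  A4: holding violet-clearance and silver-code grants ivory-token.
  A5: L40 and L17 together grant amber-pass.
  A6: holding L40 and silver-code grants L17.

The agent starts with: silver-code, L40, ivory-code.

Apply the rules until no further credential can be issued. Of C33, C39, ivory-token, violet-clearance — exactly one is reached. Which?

C39

Holding L40 and silver-code grants L17 (A6).
Holding L40 and L17 grants amber-pass (A5).
Holding amber-pass and L40 grants C39 (A3).
ivory-token would need violet-clearance and silver-code (A4), but violet-clearance is never granted. violet-clearance would need C33 (A2), but C33 is never granted. No rule produces C33, and it is not given.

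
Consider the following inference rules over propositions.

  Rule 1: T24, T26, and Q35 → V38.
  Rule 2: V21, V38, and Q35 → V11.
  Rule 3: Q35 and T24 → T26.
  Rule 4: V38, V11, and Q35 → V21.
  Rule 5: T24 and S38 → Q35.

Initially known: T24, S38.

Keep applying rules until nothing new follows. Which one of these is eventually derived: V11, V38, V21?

V38

T24 and S38 hold, so Q35 follows (Rule 5).
Q35 and T24 hold, so T26 follows (Rule 3).
T24, T26, and Q35 hold, so V38 follows (Rule 1).
V21 would need V38, V11, and Q35 (Rule 4), but V11 is never established. V11 would need V21, V38, and Q35 (Rule 2), but V21 is never established.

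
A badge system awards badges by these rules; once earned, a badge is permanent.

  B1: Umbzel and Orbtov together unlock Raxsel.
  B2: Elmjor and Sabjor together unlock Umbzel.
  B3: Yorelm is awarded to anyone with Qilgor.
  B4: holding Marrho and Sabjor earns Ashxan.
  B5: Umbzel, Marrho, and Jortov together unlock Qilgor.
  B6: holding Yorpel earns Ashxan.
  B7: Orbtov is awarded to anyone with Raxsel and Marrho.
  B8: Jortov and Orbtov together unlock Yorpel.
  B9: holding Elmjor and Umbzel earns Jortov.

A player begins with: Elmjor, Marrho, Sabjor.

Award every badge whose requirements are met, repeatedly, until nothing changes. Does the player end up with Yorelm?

Yes

With Elmjor and Sabjor, Umbzel is earned (B2).
With Elmjor and Umbzel, Jortov is earned (B9).
With Umbzel, Marrho, and Jortov, Qilgor is earned (B5).
With Qilgor, Yorelm is earned (B3).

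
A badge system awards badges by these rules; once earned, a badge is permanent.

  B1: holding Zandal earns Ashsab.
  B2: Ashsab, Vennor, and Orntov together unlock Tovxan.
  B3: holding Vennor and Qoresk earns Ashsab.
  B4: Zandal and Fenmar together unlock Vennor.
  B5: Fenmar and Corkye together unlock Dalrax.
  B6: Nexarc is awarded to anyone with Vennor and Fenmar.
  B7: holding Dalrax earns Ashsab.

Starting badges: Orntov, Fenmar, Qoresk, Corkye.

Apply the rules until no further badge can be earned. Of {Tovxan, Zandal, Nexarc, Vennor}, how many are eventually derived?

0

Tovxan would need Ashsab, Vennor, and Orntov (B2), but Vennor is never earned.
No rule produces Zandal, and it is not given.
Nexarc would need Vennor and Fenmar (B6), but Vennor is never earned.
Vennor would need Zandal and Fenmar (B4), but Zandal is never earned.
None of the 4 are reached.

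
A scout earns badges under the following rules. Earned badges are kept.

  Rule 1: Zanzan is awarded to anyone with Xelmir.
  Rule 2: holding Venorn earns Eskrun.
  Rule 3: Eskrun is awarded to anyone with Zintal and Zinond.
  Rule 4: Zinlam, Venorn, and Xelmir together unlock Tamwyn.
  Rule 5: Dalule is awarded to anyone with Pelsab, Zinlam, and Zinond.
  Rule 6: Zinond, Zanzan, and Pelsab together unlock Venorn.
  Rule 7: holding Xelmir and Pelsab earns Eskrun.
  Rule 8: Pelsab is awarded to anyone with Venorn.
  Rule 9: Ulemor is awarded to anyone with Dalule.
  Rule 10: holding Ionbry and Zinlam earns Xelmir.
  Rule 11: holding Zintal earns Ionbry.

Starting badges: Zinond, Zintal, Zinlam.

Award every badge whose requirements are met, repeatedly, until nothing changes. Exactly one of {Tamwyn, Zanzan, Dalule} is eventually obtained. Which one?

Zanzan

With Zintal, Ionbry is earned (Rule 11).
With Ionbry and Zinlam, Xelmir is earned (Rule 10).
With Xelmir, Zanzan is earned (Rule 1).
Dalule would need Pelsab, Zinlam, and Zinond (Rule 5), but Pelsab is never earned. Tamwyn would need Zinlam, Venorn, and Xelmir (Rule 4), but Venorn is never earned.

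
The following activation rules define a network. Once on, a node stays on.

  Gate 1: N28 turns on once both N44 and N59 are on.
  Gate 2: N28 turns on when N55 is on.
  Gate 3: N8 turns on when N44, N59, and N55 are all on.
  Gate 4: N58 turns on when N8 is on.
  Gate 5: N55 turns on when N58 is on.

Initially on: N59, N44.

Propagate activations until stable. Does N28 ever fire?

Yes

Gate 1: N44 and N59 on → N28 on.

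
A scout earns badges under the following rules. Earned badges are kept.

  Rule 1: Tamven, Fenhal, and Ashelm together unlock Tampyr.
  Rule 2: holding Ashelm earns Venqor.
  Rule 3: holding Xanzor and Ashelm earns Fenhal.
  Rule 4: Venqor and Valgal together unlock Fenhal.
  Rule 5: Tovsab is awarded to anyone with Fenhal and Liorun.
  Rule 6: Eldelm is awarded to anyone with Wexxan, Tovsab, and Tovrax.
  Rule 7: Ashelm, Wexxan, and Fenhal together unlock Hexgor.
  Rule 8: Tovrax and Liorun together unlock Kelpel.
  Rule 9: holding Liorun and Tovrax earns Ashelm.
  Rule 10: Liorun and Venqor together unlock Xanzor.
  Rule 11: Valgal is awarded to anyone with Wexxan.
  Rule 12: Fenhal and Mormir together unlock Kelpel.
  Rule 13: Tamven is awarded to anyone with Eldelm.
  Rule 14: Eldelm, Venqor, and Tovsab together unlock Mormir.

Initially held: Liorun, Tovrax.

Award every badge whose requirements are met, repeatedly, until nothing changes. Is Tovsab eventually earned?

With Liorun and Tovrax, Ashelm is earned (Rule 9).
With Ashelm, Venqor is earned (Rule 2).
With Liorun and Venqor, Xanzor is earned (Rule 10).
With Xanzor and Ashelm, Fenhal is earned (Rule 3).
With Fenhal and Liorun, Tovsab is earned (Rule 5).

Yes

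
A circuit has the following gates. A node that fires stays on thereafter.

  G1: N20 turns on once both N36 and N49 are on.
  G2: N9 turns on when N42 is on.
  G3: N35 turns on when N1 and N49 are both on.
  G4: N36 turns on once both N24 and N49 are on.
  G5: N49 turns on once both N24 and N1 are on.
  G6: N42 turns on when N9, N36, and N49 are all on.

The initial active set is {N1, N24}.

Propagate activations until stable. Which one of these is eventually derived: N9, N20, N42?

N20

N24 and N1 are on, so N49 turns on (G5).
N24 and N49 are on, so N36 turns on (G4).
N36 and N49 are on, so N20 turns on (G1).
N9 would need N42 (G2), but N42 never turns on. N42 would need N9, N36, and N49 (G6), but N9 never turns on.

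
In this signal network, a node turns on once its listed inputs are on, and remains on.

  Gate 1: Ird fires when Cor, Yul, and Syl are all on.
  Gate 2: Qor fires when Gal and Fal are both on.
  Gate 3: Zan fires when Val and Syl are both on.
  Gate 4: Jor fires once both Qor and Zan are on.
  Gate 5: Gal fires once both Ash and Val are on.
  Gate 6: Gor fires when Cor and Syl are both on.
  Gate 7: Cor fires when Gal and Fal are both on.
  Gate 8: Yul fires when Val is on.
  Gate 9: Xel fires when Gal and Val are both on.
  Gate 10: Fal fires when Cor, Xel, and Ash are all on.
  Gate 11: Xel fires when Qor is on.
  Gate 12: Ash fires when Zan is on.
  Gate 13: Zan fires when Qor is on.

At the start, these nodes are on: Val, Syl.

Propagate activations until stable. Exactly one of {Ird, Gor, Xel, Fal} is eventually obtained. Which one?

Val and Syl are on, so Zan fires (Gate 3).
Gate 12: Zan on → Ash on.
Gate 5: Ash and Val on → Gal on.
Gate 9: Gal and Val on → Xel on.
Fal would need Cor, Xel, and Ash (Gate 10), but Cor never turns on. Ird would need Cor, Yul, and Syl (Gate 1), but Cor never turns on. Gor would need Cor and Syl (Gate 6), but Cor never turns on.

Xel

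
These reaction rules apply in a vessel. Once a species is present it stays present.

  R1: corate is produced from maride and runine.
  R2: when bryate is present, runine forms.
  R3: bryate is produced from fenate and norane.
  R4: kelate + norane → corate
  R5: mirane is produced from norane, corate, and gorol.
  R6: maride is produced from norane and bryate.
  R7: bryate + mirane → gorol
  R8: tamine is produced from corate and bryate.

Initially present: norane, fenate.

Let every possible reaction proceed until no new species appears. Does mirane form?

No

mirane would need norane, corate, and gorol (R5), but gorol never forms.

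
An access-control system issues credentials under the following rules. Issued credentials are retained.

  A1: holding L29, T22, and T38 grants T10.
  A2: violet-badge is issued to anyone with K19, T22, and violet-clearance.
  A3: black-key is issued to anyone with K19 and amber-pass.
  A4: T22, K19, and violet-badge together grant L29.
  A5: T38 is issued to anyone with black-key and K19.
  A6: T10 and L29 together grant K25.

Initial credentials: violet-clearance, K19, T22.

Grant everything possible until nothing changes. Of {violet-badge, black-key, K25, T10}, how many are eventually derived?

Holding K19, T22, and violet-clearance grants violet-badge (A2).
violet-badge: reached.
black-key would need K19 and amber-pass (A3), but amber-pass is never granted.
K25 would need T10 and L29 (A6), but T10 is never granted.
T10 would need L29, T22, and T38 (A1), but T38 is never granted.
Reached: violet-badge — 1 of the 4.

1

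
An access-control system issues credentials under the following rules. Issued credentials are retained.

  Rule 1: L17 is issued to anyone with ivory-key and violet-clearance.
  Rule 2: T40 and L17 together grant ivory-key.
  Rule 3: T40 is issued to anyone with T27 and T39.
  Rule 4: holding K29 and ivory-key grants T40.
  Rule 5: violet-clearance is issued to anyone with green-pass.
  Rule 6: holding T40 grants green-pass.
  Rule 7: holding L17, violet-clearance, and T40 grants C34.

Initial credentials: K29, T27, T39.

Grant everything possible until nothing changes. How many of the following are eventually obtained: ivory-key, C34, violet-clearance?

1

Holding T27 and T39 grants T40 (Rule 3).
Holding T40 grants green-pass (Rule 6).
Holding green-pass grants violet-clearance (Rule 5).
ivory-key would need T40 and L17 (Rule 2), but L17 is never granted.
C34 would need L17, violet-clearance, and T40 (Rule 7), but L17 is never granted.
violet-clearance: reached.
Reached: violet-clearance — 1 of the 3.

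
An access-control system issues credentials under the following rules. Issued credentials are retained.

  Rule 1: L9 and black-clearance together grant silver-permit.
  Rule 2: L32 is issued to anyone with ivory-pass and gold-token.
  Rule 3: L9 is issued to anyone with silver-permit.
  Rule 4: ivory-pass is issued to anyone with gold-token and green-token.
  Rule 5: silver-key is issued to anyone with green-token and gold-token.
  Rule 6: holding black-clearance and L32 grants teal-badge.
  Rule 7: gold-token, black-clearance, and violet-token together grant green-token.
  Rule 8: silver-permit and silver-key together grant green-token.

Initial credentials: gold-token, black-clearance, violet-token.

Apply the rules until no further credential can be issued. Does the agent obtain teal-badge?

Holding gold-token, black-clearance, and violet-token grants green-token (Rule 7).
Holding gold-token and green-token grants ivory-pass (Rule 4).
Holding ivory-pass and gold-token grants L32 (Rule 2).
Holding black-clearance and L32 grants teal-badge (Rule 6).

Yes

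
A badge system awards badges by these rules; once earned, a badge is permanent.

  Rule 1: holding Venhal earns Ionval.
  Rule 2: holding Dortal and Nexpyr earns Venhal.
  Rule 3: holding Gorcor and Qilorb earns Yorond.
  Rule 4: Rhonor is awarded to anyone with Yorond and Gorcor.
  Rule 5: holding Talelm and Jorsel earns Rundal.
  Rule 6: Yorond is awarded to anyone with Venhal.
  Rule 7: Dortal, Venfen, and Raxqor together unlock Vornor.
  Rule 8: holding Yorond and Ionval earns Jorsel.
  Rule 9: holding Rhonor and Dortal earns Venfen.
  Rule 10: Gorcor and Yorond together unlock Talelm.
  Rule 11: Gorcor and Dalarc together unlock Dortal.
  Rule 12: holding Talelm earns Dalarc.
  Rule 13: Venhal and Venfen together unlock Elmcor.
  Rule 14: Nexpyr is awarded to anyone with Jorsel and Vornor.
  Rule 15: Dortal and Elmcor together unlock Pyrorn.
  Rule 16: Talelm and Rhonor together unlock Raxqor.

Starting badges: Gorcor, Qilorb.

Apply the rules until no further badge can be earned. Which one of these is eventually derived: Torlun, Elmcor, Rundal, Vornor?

Vornor

With Gorcor and Qilorb, Yorond is earned (Rule 3).
With Yorond and Gorcor, Rhonor is earned (Rule 4).
With Gorcor and Yorond, Talelm is earned (Rule 10).
With Talelm, Dalarc is earned (Rule 12).
With Talelm and Rhonor, Raxqor is earned (Rule 16).
With Gorcor and Dalarc, Dortal is earned (Rule 11).
With Rhonor and Dortal, Venfen is earned (Rule 9).
With Dortal, Venfen, and Raxqor, Vornor is earned (Rule 7).
No rule produces Torlun, and it is not given. Rundal would need Talelm and Jorsel (Rule 5), but Jorsel is never earned. Elmcor would need Venhal and Venfen (Rule 13), but Venhal is never earned.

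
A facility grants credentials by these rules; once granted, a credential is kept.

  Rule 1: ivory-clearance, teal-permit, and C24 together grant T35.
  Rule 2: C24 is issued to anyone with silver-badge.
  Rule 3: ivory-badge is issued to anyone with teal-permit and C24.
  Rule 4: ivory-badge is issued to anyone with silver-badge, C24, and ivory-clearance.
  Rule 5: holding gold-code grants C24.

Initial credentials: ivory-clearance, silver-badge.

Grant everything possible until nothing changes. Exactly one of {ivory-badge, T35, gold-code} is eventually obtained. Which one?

ivory-badge

Holding silver-badge grants C24 (Rule 2).
Holding silver-badge, C24, and ivory-clearance grants ivory-badge (Rule 4).
T35 would need ivory-clearance, teal-permit, and C24 (Rule 1), but teal-permit is never granted. No rule produces gold-code, and it is not given.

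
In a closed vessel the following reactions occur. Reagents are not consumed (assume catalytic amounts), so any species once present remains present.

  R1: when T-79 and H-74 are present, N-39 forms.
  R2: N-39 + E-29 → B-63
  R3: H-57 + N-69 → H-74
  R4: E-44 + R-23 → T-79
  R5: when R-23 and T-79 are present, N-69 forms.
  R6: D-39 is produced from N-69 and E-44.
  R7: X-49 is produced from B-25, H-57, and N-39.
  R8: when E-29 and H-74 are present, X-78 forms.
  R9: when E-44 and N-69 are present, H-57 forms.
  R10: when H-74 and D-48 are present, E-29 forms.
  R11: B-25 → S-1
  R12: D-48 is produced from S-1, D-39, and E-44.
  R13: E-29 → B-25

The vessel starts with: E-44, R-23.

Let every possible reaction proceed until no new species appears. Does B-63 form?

B-63 would need N-39 and E-29 (R2), but E-29 never forms.

No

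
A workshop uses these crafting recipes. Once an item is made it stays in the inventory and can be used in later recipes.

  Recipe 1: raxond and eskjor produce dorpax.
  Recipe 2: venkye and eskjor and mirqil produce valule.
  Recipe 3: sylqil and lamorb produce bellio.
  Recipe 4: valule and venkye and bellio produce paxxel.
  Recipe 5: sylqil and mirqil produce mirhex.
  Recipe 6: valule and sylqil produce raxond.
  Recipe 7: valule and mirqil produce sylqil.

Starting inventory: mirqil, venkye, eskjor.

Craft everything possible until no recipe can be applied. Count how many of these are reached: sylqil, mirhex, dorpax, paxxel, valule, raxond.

5

Using Recipe 2, venkye, eskjor, and mirqil make valule.
valule and mirqil → sylqil (Recipe 7).
Using Recipe 5, sylqil and mirqil make mirhex.
Using Recipe 6, valule and sylqil make raxond.
Using Recipe 1, raxond and eskjor make dorpax.
sylqil: reached.
mirhex: reached.
dorpax: reached.
paxxel would need valule, venkye, and bellio (Recipe 4), but bellio is never obtained.
valule: reached.
raxond: reached.
Reached: sylqil, mirhex, dorpax, valule, and raxond — 5 of the 6.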